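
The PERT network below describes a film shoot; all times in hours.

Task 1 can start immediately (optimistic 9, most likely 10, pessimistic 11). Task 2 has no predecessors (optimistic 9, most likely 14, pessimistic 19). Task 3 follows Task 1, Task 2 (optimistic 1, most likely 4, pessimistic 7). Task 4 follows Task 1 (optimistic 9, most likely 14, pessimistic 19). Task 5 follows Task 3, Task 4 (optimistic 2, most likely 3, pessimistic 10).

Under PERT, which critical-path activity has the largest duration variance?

Task 4

te_Task 1 = (9 + 4·10 + 11)/6 = 60/6 = 10; σ²_Task 1 = ((11−9)/6)² = 0.111
te_Task 2 = (9 + 4·14 + 19)/6 = 84/6 = 14; σ²_Task 2 = ((19−9)/6)² = 2.778
te_Task 3 = (1 + 4·4 + 7)/6 = 24/6 = 4; σ²_Task 3 = ((7−1)/6)² = 1.000
te_Task 4 = (9 + 4·14 + 19)/6 = 84/6 = 14; σ²_Task 4 = ((19−9)/6)² = 2.778
te_Task 5 = (2 + 4·3 + 10)/6 = 24/6 = 4; σ²_Task 5 = ((10−2)/6)² = 1.778

Forward pass:
ES_Task 1 = 0; EF_Task 1 = 10
ES_Task 2 = 0; EF_Task 2 = 14
ES_Task 3 = max(EF_Task 1=10, EF_Task 2=14) = 14; EF_Task 3 = 14+4 = 18
ES_Task 4 = 10; EF_Task 4 = 10+14 = 24
ES_Task 5 = max(EF_Task 3=18, EF_Task 4=24) = 24; EF_Task 5 = 24+4 = 28
Expected project duration μ = 28 hours. Critical path: Task 1 → Task 4 → Task 5.

Variances on critical path: σ²_Task 1=0.111, σ²_Task 4=2.778, σ²_Task 5=1.778.
Largest is σ²_Task 4 = 2.778.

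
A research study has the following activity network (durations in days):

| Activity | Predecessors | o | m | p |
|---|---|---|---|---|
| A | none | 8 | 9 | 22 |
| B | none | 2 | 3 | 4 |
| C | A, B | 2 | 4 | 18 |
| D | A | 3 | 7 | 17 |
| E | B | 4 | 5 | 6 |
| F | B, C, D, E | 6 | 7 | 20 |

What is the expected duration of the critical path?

te_A = (8 + 4·9 + 22)/6 = 66/6 = 11
te_B = (2 + 4·3 + 4)/6 = 18/6 = 3
te_C = (2 + 4·4 + 18)/6 = 36/6 = 6
te_D = (3 + 4·7 + 17)/6 = 48/6 = 8
te_E = (4 + 4·5 + 6)/6 = 30/6 = 5
te_F = (6 + 4·7 + 20)/6 = 54/6 = 9

Forward pass:
ES_A = 0; EF_A = 11
ES_B = 0; EF_B = 3
ES_C = max(EF_A=11, EF_B=3) = 11; EF_C = 11+6 = 17
ES_D = 11; EF_D = 11+8 = 19
ES_E = 3; EF_E = 3+5 = 8
ES_F = max(EF_B=3, EF_C=17, EF_D=19, EF_E=8) = 19; EF_F = 19+9 = 28
Expected project duration μ = 28 days. Critical path: A → D → F.

28 days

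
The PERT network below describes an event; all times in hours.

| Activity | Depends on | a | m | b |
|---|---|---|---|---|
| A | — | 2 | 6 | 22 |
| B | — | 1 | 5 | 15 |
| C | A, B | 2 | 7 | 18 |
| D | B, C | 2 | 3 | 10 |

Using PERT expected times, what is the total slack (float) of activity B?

te_A = (2 + 4·6 + 22)/6 = 48/6 = 8
te_B = (1 + 4·5 + 15)/6 = 36/6 = 6
te_C = (2 + 4·7 + 18)/6 = 48/6 = 8
te_D = (2 + 4·3 + 10)/6 = 24/6 = 4

Forward pass:
ES_A = 0; EF_A = 8
ES_B = 0; EF_B = 6
ES_C = max(EF_A=8, EF_B=6) = 8; EF_C = 8+8 = 16
ES_D = max(EF_B=6, EF_C=16) = 16; EF_D = 16+4 = 20
Expected project duration μ = 20 hours. Critical path: A → C → D.

Backward pass:
LF_D = 20; LS_D = 20−4 = 16
LF_C = LS_D = 16; LS_C = 16−8 = 8
LF_B = min(LS_C=8, LS_D=16) = 8; LS_B = 8−6 = 2
LF_A = LS_C = 8; LS_A = 8−8 = 0
Slack_B = LS_B − ES_B = 2 − 0 = 2

2 hours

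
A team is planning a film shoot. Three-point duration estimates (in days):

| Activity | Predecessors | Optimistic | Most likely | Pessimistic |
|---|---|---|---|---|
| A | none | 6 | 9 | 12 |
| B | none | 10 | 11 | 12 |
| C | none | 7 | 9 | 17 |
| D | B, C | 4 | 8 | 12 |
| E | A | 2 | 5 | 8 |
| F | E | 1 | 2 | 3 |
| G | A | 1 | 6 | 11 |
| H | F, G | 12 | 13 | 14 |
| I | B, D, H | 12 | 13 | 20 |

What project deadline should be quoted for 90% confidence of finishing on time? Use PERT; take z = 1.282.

te_A = (6 + 4·9 + 12)/6 = 54/6 = 9; σ²_A = ((12−6)/6)² = 1.000
te_B = (10 + 4·11 + 12)/6 = 66/6 = 11; σ²_B = ((12−10)/6)² = 0.111
te_C = (7 + 4·9 + 17)/6 = 60/6 = 10; σ²_C = ((17−7)/6)² = 2.778
te_D = (4 + 4·8 + 12)/6 = 48/6 = 8; σ²_D = ((12−4)/6)² = 1.778
te_E = (2 + 4·5 + 8)/6 = 30/6 = 5; σ²_E = ((8−2)/6)² = 1.000
te_F = (1 + 4·2 + 3)/6 = 12/6 = 2; σ²_F = ((3−1)/6)² = 0.111
te_G = (1 + 4·6 + 11)/6 = 36/6 = 6; σ²_G = ((11−1)/6)² = 2.778
te_H = (12 + 4·13 + 14)/6 = 78/6 = 13; σ²_H = ((14−12)/6)² = 0.111
te_I = (12 + 4·13 + 20)/6 = 84/6 = 14; σ²_I = ((20−12)/6)² = 1.778

Forward pass:
ES_A = 0; EF_A = 9
ES_B = 0; EF_B = 11
ES_C = 0; EF_C = 10
ES_D = max(EF_B=11, EF_C=10) = 11; EF_D = 11+8 = 19
ES_E = 9; EF_E = 9+5 = 14
ES_F = 14; EF_F = 14+2 = 16
ES_G = 9; EF_G = 9+6 = 15
ES_H = max(EF_F=16, EF_G=15) = 16; EF_H = 16+13 = 29
ES_I = max(EF_B=11, EF_D=19, EF_H=29) = 29; EF_I = 29+14 = 43
Expected project duration μ = 43 days. Critical path: A → E → F → H → I.

Variance along critical path = 1.000 + 1.000 + 0.111 + 0.111 + 1.778 = 4.000; σ = 2.000 days.
D = μ + z·σ = 43 + 1.282·2.000 = 45.6 days

45.6 days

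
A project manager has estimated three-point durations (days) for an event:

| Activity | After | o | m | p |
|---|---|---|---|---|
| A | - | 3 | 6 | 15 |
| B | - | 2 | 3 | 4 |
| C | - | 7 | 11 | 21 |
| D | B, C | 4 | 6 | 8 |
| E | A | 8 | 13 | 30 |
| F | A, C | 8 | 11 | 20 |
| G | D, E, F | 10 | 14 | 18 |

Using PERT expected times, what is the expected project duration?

38 days

te_A = (3 + 4·6 + 15)/6 = 42/6 = 7
te_B = (2 + 4·3 + 4)/6 = 18/6 = 3
te_C = (7 + 4·11 + 21)/6 = 72/6 = 12
te_D = (4 + 4·6 + 8)/6 = 36/6 = 6
te_E = (8 + 4·13 + 30)/6 = 90/6 = 15
te_F = (8 + 4·11 + 20)/6 = 72/6 = 12
te_G = (10 + 4·14 + 18)/6 = 84/6 = 14

Forward pass:
ES_A = 0; EF_A = 7
ES_B = 0; EF_B = 3
ES_C = 0; EF_C = 12
ES_D = max(EF_B=3, EF_C=12) = 12; EF_D = 12+6 = 18
ES_E = 7; EF_E = 7+15 = 22
ES_F = max(EF_A=7, EF_C=12) = 12; EF_F = 12+12 = 24
ES_G = max(EF_D=18, EF_E=22, EF_F=24) = 24; EF_G = 24+14 = 38
Expected project duration μ = 38 days. Critical path: C → F → G.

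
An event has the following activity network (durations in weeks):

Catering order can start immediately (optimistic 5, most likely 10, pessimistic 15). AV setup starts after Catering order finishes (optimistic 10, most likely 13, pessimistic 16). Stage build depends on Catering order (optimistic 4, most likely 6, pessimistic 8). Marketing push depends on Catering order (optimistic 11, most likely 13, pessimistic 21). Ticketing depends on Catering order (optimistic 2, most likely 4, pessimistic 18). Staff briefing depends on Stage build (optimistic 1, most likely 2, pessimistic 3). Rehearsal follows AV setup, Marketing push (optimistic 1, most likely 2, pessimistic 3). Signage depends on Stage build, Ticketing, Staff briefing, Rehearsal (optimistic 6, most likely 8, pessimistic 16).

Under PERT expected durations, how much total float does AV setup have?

1 weeks

te_Catering order = (5 + 4·10 + 15)/6 = 60/6 = 10
te_AV setup = (10 + 4·13 + 16)/6 = 78/6 = 13
te_Stage build = (4 + 4·6 + 8)/6 = 36/6 = 6
te_Marketing push = (11 + 4·13 + 21)/6 = 84/6 = 14
te_Ticketing = (2 + 4·4 + 18)/6 = 36/6 = 6
te_Staff briefing = (1 + 4·2 + 3)/6 = 12/6 = 2
te_Rehearsal = (1 + 4·2 + 3)/6 = 12/6 = 2
te_Signage = (6 + 4·8 + 16)/6 = 54/6 = 9

Forward pass:
ES_Catering order = 0; EF_Catering order = 10
ES_AV setup = 10; EF_AV setup = 10+13 = 23
ES_Stage build = 10; EF_Stage build = 10+6 = 16
ES_Marketing push = 10; EF_Marketing push = 10+14 = 24
ES_Ticketing = 10; EF_Ticketing = 10+6 = 16
ES_Staff briefing = 16; EF_Staff briefing = 16+2 = 18
ES_Rehearsal = max(EF_AV setup=23, EF_Marketing push=24) = 24; EF_Rehearsal = 24+2 = 26
ES_Signage = max(EF_Stage build=16, EF_Ticketing=16, EF_Staff briefing=18, EF_Rehearsal=26) = 26; EF_Signage = 26+9 = 35
Expected project duration μ = 35 weeks. Critical path: Catering order → Marketing push → Rehearsal → Signage.

Backward pass:
LF_Signage = 35; LS_Signage = 35−9 = 26
LF_Rehearsal = LS_Signage = 26; LS_Rehearsal = 26−2 = 24
LF_Staff briefing = LS_Signage = 26; LS_Staff briefing = 26−2 = 24
LF_Ticketing = LS_Signage = 26; LS_Ticketing = 26−6 = 20
LF_Marketing push = LS_Rehearsal = 24; LS_Marketing push = 24−14 = 10
LF_Stage build = min(LS_Staff briefing=24, LS_Signage=26) = 24; LS_Stage build = 24−6 = 18
LF_AV setup = LS_Rehearsal = 24; LS_AV setup = 24−13 = 11
LF_Catering order = min(LS_AV setup=11, LS_Stage build=18, LS_Marketing push=10, LS_Ticketing=20) = 10; LS_Catering order = 10−10 = 0
Slack_AV setup = LS_AV setup − ES_AV setup = 11 − 10 = 1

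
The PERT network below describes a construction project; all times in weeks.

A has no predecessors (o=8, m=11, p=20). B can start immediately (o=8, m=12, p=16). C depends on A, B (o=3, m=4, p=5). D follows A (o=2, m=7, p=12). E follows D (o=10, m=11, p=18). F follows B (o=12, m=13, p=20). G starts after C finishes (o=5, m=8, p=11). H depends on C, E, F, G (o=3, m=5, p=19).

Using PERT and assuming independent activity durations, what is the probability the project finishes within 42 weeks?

0.844

te_A = (8 + 4·11 + 20)/6 = 72/6 = 12; σ²_A = ((20−8)/6)² = 4.000
te_B = (8 + 4·12 + 16)/6 = 72/6 = 12; σ²_B = ((16−8)/6)² = 1.778
te_C = (3 + 4·4 + 5)/6 = 24/6 = 4; σ²_C = ((5−3)/6)² = 0.111
te_D = (2 + 4·7 + 12)/6 = 42/6 = 7; σ²_D = ((12−2)/6)² = 2.778
te_E = (10 + 4·11 + 18)/6 = 72/6 = 12; σ²_E = ((18−10)/6)² = 1.778
te_F = (12 + 4·13 + 20)/6 = 84/6 = 14; σ²_F = ((20−12)/6)² = 1.778
te_G = (5 + 4·8 + 11)/6 = 48/6 = 8; σ²_G = ((11−5)/6)² = 1.000
te_H = (3 + 4·5 + 19)/6 = 42/6 = 7; σ²_H = ((19−3)/6)² = 7.111

Forward pass:
ES_A = 0; EF_A = 12
ES_B = 0; EF_B = 12
ES_C = max(EF_A=12, EF_B=12) = 12; EF_C = 12+4 = 16
ES_D = 12; EF_D = 12+7 = 19
ES_E = 19; EF_E = 19+12 = 31
ES_F = 12; EF_F = 12+14 = 26
ES_G = 16; EF_G = 16+8 = 24
ES_H = max(EF_C=16, EF_E=31, EF_F=26, EF_G=24) = 31; EF_H = 31+7 = 38
Expected project duration μ = 38 weeks. Critical path: A → D → E → H.

Variance along critical path = 4.000 + 2.778 + 1.778 + 7.111 = 15.667; σ = √15.667 = 3.958 weeks.
Z = (42 − 38) / 3.958 = 1.011
P(T ≤ 42) = Φ(1.011) ≈ 0.844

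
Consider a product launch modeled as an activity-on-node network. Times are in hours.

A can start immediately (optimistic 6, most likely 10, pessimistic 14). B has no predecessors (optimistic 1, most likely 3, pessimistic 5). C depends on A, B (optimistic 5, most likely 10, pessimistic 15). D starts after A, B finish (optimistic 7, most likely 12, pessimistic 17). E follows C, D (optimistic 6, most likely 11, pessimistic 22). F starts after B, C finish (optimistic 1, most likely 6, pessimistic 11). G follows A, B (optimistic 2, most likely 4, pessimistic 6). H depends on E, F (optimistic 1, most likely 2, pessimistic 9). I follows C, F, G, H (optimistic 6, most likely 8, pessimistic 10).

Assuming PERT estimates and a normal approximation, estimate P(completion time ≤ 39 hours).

te_A = (6 + 4·10 + 14)/6 = 60/6 = 10; σ²_A = ((14−6)/6)² = 1.778
te_B = (1 + 4·3 + 5)/6 = 18/6 = 3; σ²_B = ((5−1)/6)² = 0.444
te_C = (5 + 4·10 + 15)/6 = 60/6 = 10; σ²_C = ((15−5)/6)² = 2.778
te_D = (7 + 4·12 + 17)/6 = 72/6 = 12; σ²_D = ((17−7)/6)² = 2.778
te_E = (6 + 4·11 + 22)/6 = 72/6 = 12; σ²_E = ((22−6)/6)² = 7.111
te_F = (1 + 4·6 + 11)/6 = 36/6 = 6; σ²_F = ((11−1)/6)² = 2.778
te_G = (2 + 4·4 + 6)/6 = 24/6 = 4; σ²_G = ((6−2)/6)² = 0.444
te_H = (1 + 4·2 + 9)/6 = 18/6 = 3; σ²_H = ((9−1)/6)² = 1.778
te_I = (6 + 4·8 + 10)/6 = 48/6 = 8; σ²_I = ((10−6)/6)² = 0.444

Forward pass:
ES_A = 0; EF_A = 10
ES_B = 0; EF_B = 3
ES_C = max(EF_A=10, EF_B=3) = 10; EF_C = 10+10 = 20
ES_D = max(EF_A=10, EF_B=3) = 10; EF_D = 10+12 = 22
ES_E = max(EF_C=20, EF_D=22) = 22; EF_E = 22+12 = 34
ES_F = max(EF_B=3, EF_C=20) = 20; EF_F = 20+6 = 26
ES_G = max(EF_A=10, EF_B=3) = 10; EF_G = 10+4 = 14
ES_H = max(EF_E=34, EF_F=26) = 34; EF_H = 34+3 = 37
ES_I = max(EF_C=20, EF_F=26, EF_G=14, EF_H=37) = 37; EF_I = 37+8 = 45
Expected project duration μ = 45 hours. Critical path: A → D → E → H → I.

Variance along critical path = 1.778 + 2.778 + 7.111 + 1.778 + 0.444 = 13.889; σ = √13.889 = 3.727 hours.
Z = (39 − 45) / 3.727 = -1.610
P(T ≤ 39) = Φ(-1.610) ≈ 0.054

0.054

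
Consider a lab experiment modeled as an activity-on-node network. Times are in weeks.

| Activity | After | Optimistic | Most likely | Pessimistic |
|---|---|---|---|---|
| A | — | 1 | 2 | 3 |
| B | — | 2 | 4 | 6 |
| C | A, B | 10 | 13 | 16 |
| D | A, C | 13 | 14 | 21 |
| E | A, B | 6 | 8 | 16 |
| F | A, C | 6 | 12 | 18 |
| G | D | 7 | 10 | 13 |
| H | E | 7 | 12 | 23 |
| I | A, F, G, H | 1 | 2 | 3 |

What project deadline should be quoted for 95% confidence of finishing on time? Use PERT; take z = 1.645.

47.4 weeks

te_A = (1 + 4·2 + 3)/6 = 12/6 = 2; σ²_A = ((3−1)/6)² = 0.111
te_B = (2 + 4·4 + 6)/6 = 24/6 = 4; σ²_B = ((6−2)/6)² = 0.444
te_C = (10 + 4·13 + 16)/6 = 78/6 = 13; σ²_C = ((16−10)/6)² = 1.000
te_D = (13 + 4·14 + 21)/6 = 90/6 = 15; σ²_D = ((21−13)/6)² = 1.778
te_E = (6 + 4·8 + 16)/6 = 54/6 = 9; σ²_E = ((16−6)/6)² = 2.778
te_F = (6 + 4·12 + 18)/6 = 72/6 = 12; σ²_F = ((18−6)/6)² = 4.000
te_G = (7 + 4·10 + 13)/6 = 60/6 = 10; σ²_G = ((13−7)/6)² = 1.000
te_H = (7 + 4·12 + 23)/6 = 78/6 = 13; σ²_H = ((23−7)/6)² = 7.111
te_I = (1 + 4·2 + 3)/6 = 12/6 = 2; σ²_I = ((3−1)/6)² = 0.111

Forward pass:
ES_A = 0; EF_A = 2
ES_B = 0; EF_B = 4
ES_C = max(EF_A=2, EF_B=4) = 4; EF_C = 4+13 = 17
ES_D = max(EF_A=2, EF_C=17) = 17; EF_D = 17+15 = 32
ES_E = max(EF_A=2, EF_B=4) = 4; EF_E = 4+9 = 13
ES_F = max(EF_A=2, EF_C=17) = 17; EF_F = 17+12 = 29
ES_G = 32; EF_G = 32+10 = 42
ES_H = 13; EF_H = 13+13 = 26
ES_I = max(EF_A=2, EF_F=29, EF_G=42, EF_H=26) = 42; EF_I = 42+2 = 44
Expected project duration μ = 44 weeks. Critical path: B → C → D → G → I.

Variance along critical path = 0.444 + 1.000 + 1.778 + 1.000 + 0.111 = 4.333; σ = 2.082 weeks.
D = μ + z·σ = 44 + 1.645·2.082 = 47.4 weeks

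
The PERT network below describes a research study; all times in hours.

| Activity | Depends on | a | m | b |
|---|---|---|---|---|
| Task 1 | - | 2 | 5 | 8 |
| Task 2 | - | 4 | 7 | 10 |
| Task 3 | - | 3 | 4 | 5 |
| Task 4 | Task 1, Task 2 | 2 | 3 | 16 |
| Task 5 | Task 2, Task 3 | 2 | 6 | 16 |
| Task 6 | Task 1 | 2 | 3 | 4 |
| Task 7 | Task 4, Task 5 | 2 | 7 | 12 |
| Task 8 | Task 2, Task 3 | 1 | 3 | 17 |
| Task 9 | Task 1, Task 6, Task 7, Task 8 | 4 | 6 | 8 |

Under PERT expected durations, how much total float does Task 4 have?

te_Task 1 = (2 + 4·5 + 8)/6 = 30/6 = 5
te_Task 2 = (4 + 4·7 + 10)/6 = 42/6 = 7
te_Task 3 = (3 + 4·4 + 5)/6 = 24/6 = 4
te_Task 4 = (2 + 4·3 + 16)/6 = 30/6 = 5
te_Task 5 = (2 + 4·6 + 16)/6 = 42/6 = 7
te_Task 6 = (2 + 4·3 + 4)/6 = 18/6 = 3
te_Task 7 = (2 + 4·7 + 12)/6 = 42/6 = 7
te_Task 8 = (1 + 4·3 + 17)/6 = 30/6 = 5
te_Task 9 = (4 + 4·6 + 8)/6 = 36/6 = 6

Forward pass:
ES_Task 1 = 0; EF_Task 1 = 5
ES_Task 2 = 0; EF_Task 2 = 7
ES_Task 3 = 0; EF_Task 3 = 4
ES_Task 4 = max(EF_Task 1=5, EF_Task 2=7) = 7; EF_Task 4 = 7+5 = 12
ES_Task 5 = max(EF_Task 2=7, EF_Task 3=4) = 7; EF_Task 5 = 7+7 = 14
ES_Task 6 = 5; EF_Task 6 = 5+3 = 8
ES_Task 7 = max(EF_Task 4=12, EF_Task 5=14) = 14; EF_Task 7 = 14+7 = 21
ES_Task 8 = max(EF_Task 2=7, EF_Task 3=4) = 7; EF_Task 8 = 7+5 = 12
ES_Task 9 = max(EF_Task 1=5, EF_Task 6=8, EF_Task 7=21, EF_Task 8=12) = 21; EF_Task 9 = 21+6 = 27
Expected project duration μ = 27 hours. Critical path: Task 2 → Task 5 → Task 7 → Task 9.

Backward pass:
LF_Task 9 = 27; LS_Task 9 = 27−6 = 21
LF_Task 8 = LS_Task 9 = 21; LS_Task 8 = 21−5 = 16
LF_Task 7 = LS_Task 9 = 21; LS_Task 7 = 21−7 = 14
LF_Task 6 = LS_Task 9 = 21; LS_Task 6 = 21−3 = 18
LF_Task 5 = LS_Task 7 = 14; LS_Task 5 = 14−7 = 7
LF_Task 4 = LS_Task 7 = 14; LS_Task 4 = 14−5 = 9
LF_Task 3 = min(LS_Task 5=7, LS_Task 8=16) = 7; LS_Task 3 = 7−4 = 3
LF_Task 2 = min(LS_Task 4=9, LS_Task 5=7, LS_Task 8=16) = 7; LS_Task 2 = 7−7 = 0
LF_Task 1 = min(LS_Task 4=9, LS_Task 6=18, LS_Task 9=21) = 9; LS_Task 1 = 9−5 = 4
Slack_Task 4 = LS_Task 4 − ES_Task 4 = 9 − 7 = 2

2 hours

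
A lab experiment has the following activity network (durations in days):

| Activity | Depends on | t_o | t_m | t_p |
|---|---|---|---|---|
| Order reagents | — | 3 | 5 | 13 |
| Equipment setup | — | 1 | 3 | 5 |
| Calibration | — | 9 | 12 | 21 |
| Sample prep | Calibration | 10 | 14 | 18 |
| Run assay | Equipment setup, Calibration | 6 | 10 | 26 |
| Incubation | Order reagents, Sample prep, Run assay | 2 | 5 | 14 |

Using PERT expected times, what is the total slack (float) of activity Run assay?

te_Order reagents = (3 + 4·5 + 13)/6 = 36/6 = 6
te_Equipment setup = (1 + 4·3 + 5)/6 = 18/6 = 3
te_Calibration = (9 + 4·12 + 21)/6 = 78/6 = 13
te_Sample prep = (10 + 4·14 + 18)/6 = 84/6 = 14
te_Run assay = (6 + 4·10 + 26)/6 = 72/6 = 12
te_Incubation = (2 + 4·5 + 14)/6 = 36/6 = 6

Forward pass:
ES_Order reagents = 0; EF_Order reagents = 6
ES_Equipment setup = 0; EF_Equipment setup = 3
ES_Calibration = 0; EF_Calibration = 13
ES_Sample prep = 13; EF_Sample prep = 13+14 = 27
ES_Run assay = max(EF_Equipment setup=3, EF_Calibration=13) = 13; EF_Run assay = 13+12 = 25
ES_Incubation = max(EF_Order reagents=6, EF_Sample prep=27, EF_Run assay=25) = 27; EF_Incubation = 27+6 = 33
Expected project duration μ = 33 days. Critical path: Calibration → Sample prep → Incubation.

Backward pass:
LF_Incubation = 33; LS_Incubation = 33−6 = 27
LF_Run assay = LS_Incubation = 27; LS_Run assay = 27−12 = 15
LF_Sample prep = LS_Incubation = 27; LS_Sample prep = 27−14 = 13
LF_Calibration = min(LS_Sample prep=13, LS_Run assay=15) = 13; LS_Calibration = 13−13 = 0
LF_Equipment setup = LS_Run assay = 15; LS_Equipment setup = 15−3 = 12
LF_Order reagents = LS_Incubation = 27; LS_Order reagents = 27−6 = 21
Slack_Run assay = LS_Run assay − ES_Run assay = 15 − 13 = 2

2 days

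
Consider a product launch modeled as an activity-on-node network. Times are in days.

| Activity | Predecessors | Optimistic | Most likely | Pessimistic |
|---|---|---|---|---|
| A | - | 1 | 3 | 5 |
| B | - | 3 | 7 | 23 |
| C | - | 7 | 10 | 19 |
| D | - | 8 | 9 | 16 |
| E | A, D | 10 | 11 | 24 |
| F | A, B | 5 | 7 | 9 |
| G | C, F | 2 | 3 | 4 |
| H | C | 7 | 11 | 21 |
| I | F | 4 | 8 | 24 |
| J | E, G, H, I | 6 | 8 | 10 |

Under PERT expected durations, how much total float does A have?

6 days

te_A = (1 + 4·3 + 5)/6 = 18/6 = 3
te_B = (3 + 4·7 + 23)/6 = 54/6 = 9
te_C = (7 + 4·10 + 19)/6 = 66/6 = 11
te_D = (8 + 4·9 + 16)/6 = 60/6 = 10
te_E = (10 + 4·11 + 24)/6 = 78/6 = 13
te_F = (5 + 4·7 + 9)/6 = 42/6 = 7
te_G = (2 + 4·3 + 4)/6 = 18/6 = 3
te_H = (7 + 4·11 + 21)/6 = 72/6 = 12
te_I = (4 + 4·8 + 24)/6 = 60/6 = 10
te_J = (6 + 4·8 + 10)/6 = 48/6 = 8

Forward pass:
ES_A = 0; EF_A = 3
ES_B = 0; EF_B = 9
ES_C = 0; EF_C = 11
ES_D = 0; EF_D = 10
ES_E = max(EF_A=3, EF_D=10) = 10; EF_E = 10+13 = 23
ES_F = max(EF_A=3, EF_B=9) = 9; EF_F = 9+7 = 16
ES_G = max(EF_C=11, EF_F=16) = 16; EF_G = 16+3 = 19
ES_H = 11; EF_H = 11+12 = 23
ES_I = 16; EF_I = 16+10 = 26
ES_J = max(EF_E=23, EF_G=19, EF_H=23, EF_I=26) = 26; EF_J = 26+8 = 34
Expected project duration μ = 34 days. Critical path: B → F → I → J.

Backward pass:
LF_J = 34; LS_J = 34−8 = 26
LF_I = LS_J = 26; LS_I = 26−10 = 16
LF_H = LS_J = 26; LS_H = 26−12 = 14
LF_G = LS_J = 26; LS_G = 26−3 = 23
LF_F = min(LS_G=23, LS_I=16) = 16; LS_F = 16−7 = 9
LF_E = LS_J = 26; LS_E = 26−13 = 13
LF_D = LS_E = 13; LS_D = 13−10 = 3
LF_C = min(LS_G=23, LS_H=14) = 14; LS_C = 14−11 = 3
LF_B = LS_F = 9; LS_B = 9−9 = 0
LF_A = min(LS_E=13, LS_F=9) = 9; LS_A = 9−3 = 6
Slack_A = LS_A − ES_A = 6 − 0 = 6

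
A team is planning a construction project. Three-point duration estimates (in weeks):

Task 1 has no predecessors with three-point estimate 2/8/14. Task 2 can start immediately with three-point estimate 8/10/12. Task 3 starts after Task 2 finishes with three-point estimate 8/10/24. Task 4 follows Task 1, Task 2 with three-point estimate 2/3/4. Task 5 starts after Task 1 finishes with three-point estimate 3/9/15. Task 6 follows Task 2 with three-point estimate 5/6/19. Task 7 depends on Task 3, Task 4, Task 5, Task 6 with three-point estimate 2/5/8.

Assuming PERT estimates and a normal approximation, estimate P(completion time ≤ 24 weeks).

0.153

te_Task 1 = (2 + 4·8 + 14)/6 = 48/6 = 8; σ²_Task 1 = ((14−2)/6)² = 4.000
te_Task 2 = (8 + 4·10 + 12)/6 = 60/6 = 10; σ²_Task 2 = ((12−8)/6)² = 0.444
te_Task 3 = (8 + 4·10 + 24)/6 = 72/6 = 12; σ²_Task 3 = ((24−8)/6)² = 7.111
te_Task 4 = (2 + 4·3 + 4)/6 = 18/6 = 3; σ²_Task 4 = ((4−2)/6)² = 0.111
te_Task 5 = (3 + 4·9 + 15)/6 = 54/6 = 9; σ²_Task 5 = ((15−3)/6)² = 4.000
te_Task 6 = (5 + 4·6 + 19)/6 = 48/6 = 8; σ²_Task 6 = ((19−5)/6)² = 5.444
te_Task 7 = (2 + 4·5 + 8)/6 = 30/6 = 5; σ²_Task 7 = ((8−2)/6)² = 1.000

Forward pass:
ES_Task 1 = 0; EF_Task 1 = 8
ES_Task 2 = 0; EF_Task 2 = 10
ES_Task 3 = 10; EF_Task 3 = 10+12 = 22
ES_Task 4 = max(EF_Task 1=8, EF_Task 2=10) = 10; EF_Task 4 = 10+3 = 13
ES_Task 5 = 8; EF_Task 5 = 8+9 = 17
ES_Task 6 = 10; EF_Task 6 = 10+8 = 18
ES_Task 7 = max(EF_Task 3=22, EF_Task 4=13, EF_Task 5=17, EF_Task 6=18) = 22; EF_Task 7 = 22+5 = 27
Expected project duration μ = 27 weeks. Critical path: Task 2 → Task 3 → Task 7.

Variance along critical path = 0.444 + 7.111 + 1.000 = 8.556; σ = √8.556 = 2.925 weeks.
Z = (24 − 27) / 2.925 = -1.026
P(T ≤ 24) = Φ(-1.026) ≈ 0.153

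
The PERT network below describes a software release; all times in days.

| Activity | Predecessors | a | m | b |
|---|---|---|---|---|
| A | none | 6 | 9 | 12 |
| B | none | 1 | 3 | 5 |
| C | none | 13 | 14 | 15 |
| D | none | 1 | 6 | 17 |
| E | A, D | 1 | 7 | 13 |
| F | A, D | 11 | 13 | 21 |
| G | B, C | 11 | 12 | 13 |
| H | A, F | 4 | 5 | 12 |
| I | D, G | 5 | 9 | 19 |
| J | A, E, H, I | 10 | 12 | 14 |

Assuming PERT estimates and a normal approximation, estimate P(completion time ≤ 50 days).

0.791

te_A = (6 + 4·9 + 12)/6 = 54/6 = 9; σ²_A = ((12−6)/6)² = 1.000
te_B = (1 + 4·3 + 5)/6 = 18/6 = 3; σ²_B = ((5−1)/6)² = 0.444
te_C = (13 + 4·14 + 15)/6 = 84/6 = 14; σ²_C = ((15−13)/6)² = 0.111
te_D = (1 + 4·6 + 17)/6 = 42/6 = 7; σ²_D = ((17−1)/6)² = 7.111
te_E = (1 + 4·7 + 13)/6 = 42/6 = 7; σ²_E = ((13−1)/6)² = 4.000
te_F = (11 + 4·13 + 21)/6 = 84/6 = 14; σ²_F = ((21−11)/6)² = 2.778
te_G = (11 + 4·12 + 13)/6 = 72/6 = 12; σ²_G = ((13−11)/6)² = 0.111
te_H = (4 + 4·5 + 12)/6 = 36/6 = 6; σ²_H = ((12−4)/6)² = 1.778
te_I = (5 + 4·9 + 19)/6 = 60/6 = 10; σ²_I = ((19−5)/6)² = 5.444
te_J = (10 + 4·12 + 14)/6 = 72/6 = 12; σ²_J = ((14−10)/6)² = 0.444

Forward pass:
ES_A = 0; EF_A = 9
ES_B = 0; EF_B = 3
ES_C = 0; EF_C = 14
ES_D = 0; EF_D = 7
ES_E = max(EF_A=9, EF_D=7) = 9; EF_E = 9+7 = 16
ES_F = max(EF_A=9, EF_D=7) = 9; EF_F = 9+14 = 23
ES_G = max(EF_B=3, EF_C=14) = 14; EF_G = 14+12 = 26
ES_H = max(EF_A=9, EF_F=23) = 23; EF_H = 23+6 = 29
ES_I = max(EF_D=7, EF_G=26) = 26; EF_I = 26+10 = 36
ES_J = max(EF_A=9, EF_E=16, EF_H=29, EF_I=36) = 36; EF_J = 36+12 = 48
Expected project duration μ = 48 days. Critical path: C → G → I → J.

Variance along critical path = 0.111 + 0.111 + 5.444 + 0.444 = 6.111; σ = √6.111 = 2.472 days.
Z = (50 − 48) / 2.472 = 0.809
P(T ≤ 50) = Φ(0.809) ≈ 0.791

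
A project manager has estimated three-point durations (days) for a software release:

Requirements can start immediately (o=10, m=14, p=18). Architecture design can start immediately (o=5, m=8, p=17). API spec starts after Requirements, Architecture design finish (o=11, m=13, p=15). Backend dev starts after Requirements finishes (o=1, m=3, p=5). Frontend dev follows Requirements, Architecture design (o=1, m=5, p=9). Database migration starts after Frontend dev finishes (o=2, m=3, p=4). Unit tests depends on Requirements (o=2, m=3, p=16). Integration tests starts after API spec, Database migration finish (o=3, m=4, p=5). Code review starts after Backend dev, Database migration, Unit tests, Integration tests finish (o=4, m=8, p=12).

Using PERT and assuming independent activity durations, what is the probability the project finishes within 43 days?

te_Requirements = (10 + 4·14 + 18)/6 = 84/6 = 14; σ²_Requirements = ((18−10)/6)² = 1.778
te_Architecture design = (5 + 4·8 + 17)/6 = 54/6 = 9; σ²_Architecture design = ((17−5)/6)² = 4.000
te_API spec = (11 + 4·13 + 15)/6 = 78/6 = 13; σ²_API spec = ((15−11)/6)² = 0.444
te_Backend dev = (1 + 4·3 + 5)/6 = 18/6 = 3; σ²_Backend dev = ((5−1)/6)² = 0.444
te_Frontend dev = (1 + 4·5 + 9)/6 = 30/6 = 5; σ²_Frontend dev = ((9−1)/6)² = 1.778
te_Database migration = (2 + 4·3 + 4)/6 = 18/6 = 3; σ²_Database migration = ((4−2)/6)² = 0.111
te_Unit tests = (2 + 4·3 + 16)/6 = 30/6 = 5; σ²_Unit tests = ((16−2)/6)² = 5.444
te_Integration tests = (3 + 4·4 + 5)/6 = 24/6 = 4; σ²_Integration tests = ((5−3)/6)² = 0.111
te_Code review = (4 + 4·8 + 12)/6 = 48/6 = 8; σ²_Code review = ((12−4)/6)² = 1.778

Forward pass:
ES_Requirements = 0; EF_Requirements = 14
ES_Architecture design = 0; EF_Architecture design = 9
ES_API spec = max(EF_Requirements=14, EF_Architecture design=9) = 14; EF_API spec = 14+13 = 27
ES_Backend dev = 14; EF_Backend dev = 14+3 = 17
ES_Frontend dev = max(EF_Requirements=14, EF_Architecture design=9) = 14; EF_Frontend dev = 14+5 = 19
ES_Database migration = 19; EF_Database migration = 19+3 = 22
ES_Unit tests = 14; EF_Unit tests = 14+5 = 19
ES_Integration tests = max(EF_API spec=27, EF_Database migration=22) = 27; EF_Integration tests = 27+4 = 31
ES_Code review = max(EF_Backend dev=17, EF_Database migration=22, EF_Unit tests=19, EF_Integration tests=31) = 31; EF_Code review = 31+8 = 39
Expected project duration μ = 39 days. Critical path: Requirements → API spec → Integration tests → Code review.

Variance along critical path = 1.778 + 0.444 + 0.111 + 1.778 = 4.111; σ = √4.111 = 2.028 days.
Z = (43 − 39) / 2.028 = 1.973
P(T ≤ 43) = Φ(1.973) ≈ 0.976

0.976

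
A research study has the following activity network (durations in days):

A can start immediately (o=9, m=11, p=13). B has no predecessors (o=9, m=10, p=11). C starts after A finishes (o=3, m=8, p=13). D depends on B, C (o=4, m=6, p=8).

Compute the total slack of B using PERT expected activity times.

9 days

te_A = (9 + 4·11 + 13)/6 = 66/6 = 11
te_B = (9 + 4·10 + 11)/6 = 60/6 = 10
te_C = (3 + 4·8 + 13)/6 = 48/6 = 8
te_D = (4 + 4·6 + 8)/6 = 36/6 = 6

Forward pass:
ES_A = 0; EF_A = 11
ES_B = 0; EF_B = 10
ES_C = 11; EF_C = 11+8 = 19
ES_D = max(EF_B=10, EF_C=19) = 19; EF_D = 19+6 = 25
Expected project duration μ = 25 days. Critical path: A → C → D.

Backward pass:
LF_D = 25; LS_D = 25−6 = 19
LF_C = LS_D = 19; LS_C = 19−8 = 11
LF_B = LS_D = 19; LS_B = 19−10 = 9
LF_A = LS_C = 11; LS_A = 11−11 = 0
Slack_B = LS_B − ES_B = 9 − 0 = 9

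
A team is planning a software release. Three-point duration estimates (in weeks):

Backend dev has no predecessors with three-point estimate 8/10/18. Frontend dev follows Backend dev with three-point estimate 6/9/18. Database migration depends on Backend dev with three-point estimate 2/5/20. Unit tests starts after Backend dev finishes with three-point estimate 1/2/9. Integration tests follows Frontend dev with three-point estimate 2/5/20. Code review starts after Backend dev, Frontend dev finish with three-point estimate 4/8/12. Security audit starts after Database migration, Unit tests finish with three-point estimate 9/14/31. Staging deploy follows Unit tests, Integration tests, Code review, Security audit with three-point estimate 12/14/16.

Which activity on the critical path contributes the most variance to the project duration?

Security audit

te_Backend dev = (8 + 4·10 + 18)/6 = 66/6 = 11; σ²_Backend dev = ((18−8)/6)² = 2.778
te_Frontend dev = (6 + 4·9 + 18)/6 = 60/6 = 10; σ²_Frontend dev = ((18−6)/6)² = 4.000
te_Database migration = (2 + 4·5 + 20)/6 = 42/6 = 7; σ²_Database migration = ((20−2)/6)² = 9.000
te_Unit tests = (1 + 4·2 + 9)/6 = 18/6 = 3; σ²_Unit tests = ((9−1)/6)² = 1.778
te_Integration tests = (2 + 4·5 + 20)/6 = 42/6 = 7; σ²_Integration tests = ((20−2)/6)² = 9.000
te_Code review = (4 + 4·8 + 12)/6 = 48/6 = 8; σ²_Code review = ((12−4)/6)² = 1.778
te_Security audit = (9 + 4·14 + 31)/6 = 96/6 = 16; σ²_Security audit = ((31−9)/6)² = 13.444
te_Staging deploy = (12 + 4·14 + 16)/6 = 84/6 = 14; σ²_Staging deploy = ((16−12)/6)² = 0.444

Forward pass:
ES_Backend dev = 0; EF_Backend dev = 11
ES_Frontend dev = 11; EF_Frontend dev = 11+10 = 21
ES_Database migration = 11; EF_Database migration = 11+7 = 18
ES_Unit tests = 11; EF_Unit tests = 11+3 = 14
ES_Integration tests = 21; EF_Integration tests = 21+7 = 28
ES_Code review = max(EF_Backend dev=11, EF_Frontend dev=21) = 21; EF_Code review = 21+8 = 29
ES_Security audit = max(EF_Database migration=18, EF_Unit tests=14) = 18; EF_Security audit = 18+16 = 34
ES_Staging deploy = max(EF_Unit tests=14, EF_Integration tests=28, EF_Code review=29, EF_Security audit=34) = 34; EF_Staging deploy = 34+14 = 48
Expected project duration μ = 48 weeks. Critical path: Backend dev → Database migration → Security audit → Staging deploy.

Variances on critical path: σ²_Backend dev=2.778, σ²_Database migration=9.000, σ²_Security audit=13.444, σ²_Staging deploy=0.444.
Largest is σ²_Security audit = 13.444.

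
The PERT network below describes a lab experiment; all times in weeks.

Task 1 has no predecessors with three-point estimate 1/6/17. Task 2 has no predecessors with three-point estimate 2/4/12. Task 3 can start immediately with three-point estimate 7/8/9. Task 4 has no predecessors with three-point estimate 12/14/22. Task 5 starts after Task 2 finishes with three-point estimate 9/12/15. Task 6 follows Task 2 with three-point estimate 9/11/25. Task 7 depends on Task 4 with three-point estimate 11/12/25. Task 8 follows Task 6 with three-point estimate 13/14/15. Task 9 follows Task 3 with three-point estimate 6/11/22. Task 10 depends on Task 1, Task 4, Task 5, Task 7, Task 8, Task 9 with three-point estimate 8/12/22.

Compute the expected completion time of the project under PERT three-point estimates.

45 weeks

te_Task 1 = (1 + 4·6 + 17)/6 = 42/6 = 7
te_Task 2 = (2 + 4·4 + 12)/6 = 30/6 = 5
te_Task 3 = (7 + 4·8 + 9)/6 = 48/6 = 8
te_Task 4 = (12 + 4·14 + 22)/6 = 90/6 = 15
te_Task 5 = (9 + 4·12 + 15)/6 = 72/6 = 12
te_Task 6 = (9 + 4·11 + 25)/6 = 78/6 = 13
te_Task 7 = (11 + 4·12 + 25)/6 = 84/6 = 14
te_Task 8 = (13 + 4·14 + 15)/6 = 84/6 = 14
te_Task 9 = (6 + 4·11 + 22)/6 = 72/6 = 12
te_Task 10 = (8 + 4·12 + 22)/6 = 78/6 = 13

Forward pass:
ES_Task 1 = 0; EF_Task 1 = 7
ES_Task 2 = 0; EF_Task 2 = 5
ES_Task 3 = 0; EF_Task 3 = 8
ES_Task 4 = 0; EF_Task 4 = 15
ES_Task 5 = 5; EF_Task 5 = 5+12 = 17
ES_Task 6 = 5; EF_Task 6 = 5+13 = 18
ES_Task 7 = 15; EF_Task 7 = 15+14 = 29
ES_Task 8 = 18; EF_Task 8 = 18+14 = 32
ES_Task 9 = 8; EF_Task 9 = 8+12 = 20
ES_Task 10 = max(EF_Task 1=7, EF_Task 4=15, EF_Task 5=17, EF_Task 7=29, EF_Task 8=32, EF_Task 9=20) = 32; EF_Task 10 = 32+13 = 45
Expected project duration μ = 45 weeks. Critical path: Task 2 → Task 6 → Task 8 → Task 10.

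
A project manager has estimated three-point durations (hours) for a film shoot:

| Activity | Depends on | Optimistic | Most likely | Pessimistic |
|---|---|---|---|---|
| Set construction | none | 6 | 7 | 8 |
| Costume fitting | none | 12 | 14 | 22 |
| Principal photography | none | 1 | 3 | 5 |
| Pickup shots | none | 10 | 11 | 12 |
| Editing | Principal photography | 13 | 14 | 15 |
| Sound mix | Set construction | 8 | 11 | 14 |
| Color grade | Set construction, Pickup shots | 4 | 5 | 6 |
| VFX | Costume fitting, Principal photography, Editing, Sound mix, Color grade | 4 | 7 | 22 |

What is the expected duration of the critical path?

te_Set construction = (6 + 4·7 + 8)/6 = 42/6 = 7
te_Costume fitting = (12 + 4·14 + 22)/6 = 90/6 = 15
te_Principal photography = (1 + 4·3 + 5)/6 = 18/6 = 3
te_Pickup shots = (10 + 4·11 + 12)/6 = 66/6 = 11
te_Editing = (13 + 4·14 + 15)/6 = 84/6 = 14
te_Sound mix = (8 + 4·11 + 14)/6 = 66/6 = 11
te_Color grade = (4 + 4·5 + 6)/6 = 30/6 = 5
te_VFX = (4 + 4·7 + 22)/6 = 54/6 = 9

Forward pass:
ES_Set construction = 0; EF_Set construction = 7
ES_Costume fitting = 0; EF_Costume fitting = 15
ES_Principal photography = 0; EF_Principal photography = 3
ES_Pickup shots = 0; EF_Pickup shots = 11
ES_Editing = 3; EF_Editing = 3+14 = 17
ES_Sound mix = 7; EF_Sound mix = 7+11 = 18
ES_Color grade = max(EF_Set construction=7, EF_Pickup shots=11) = 11; EF_Color grade = 11+5 = 16
ES_VFX = max(EF_Costume fitting=15, EF_Principal photography=3, EF_Editing=17, EF_Sound mix=18, EF_Color grade=16) = 18; EF_VFX = 18+9 = 27
Expected project duration μ = 27 hours. Critical path: Set construction → Sound mix → VFX.

27 hours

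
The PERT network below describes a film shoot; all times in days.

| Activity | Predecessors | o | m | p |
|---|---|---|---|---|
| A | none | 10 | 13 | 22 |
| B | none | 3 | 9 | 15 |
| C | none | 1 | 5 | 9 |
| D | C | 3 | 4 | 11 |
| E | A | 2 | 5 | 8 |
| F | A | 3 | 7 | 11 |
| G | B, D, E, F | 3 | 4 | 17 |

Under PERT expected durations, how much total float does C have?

te_A = (10 + 4·13 + 22)/6 = 84/6 = 14
te_B = (3 + 4·9 + 15)/6 = 54/6 = 9
te_C = (1 + 4·5 + 9)/6 = 30/6 = 5
te_D = (3 + 4·4 + 11)/6 = 30/6 = 5
te_E = (2 + 4·5 + 8)/6 = 30/6 = 5
te_F = (3 + 4·7 + 11)/6 = 42/6 = 7
te_G = (3 + 4·4 + 17)/6 = 36/6 = 6

Forward pass:
ES_A = 0; EF_A = 14
ES_B = 0; EF_B = 9
ES_C = 0; EF_C = 5
ES_D = 5; EF_D = 5+5 = 10
ES_E = 14; EF_E = 14+5 = 19
ES_F = 14; EF_F = 14+7 = 21
ES_G = max(EF_B=9, EF_D=10, EF_E=19, EF_F=21) = 21; EF_G = 21+6 = 27
Expected project duration μ = 27 days. Critical path: A → F → G.

Backward pass:
LF_G = 27; LS_G = 27−6 = 21
LF_F = LS_G = 21; LS_F = 21−7 = 14
LF_E = LS_G = 21; LS_E = 21−5 = 16
LF_D = LS_G = 21; LS_D = 21−5 = 16
LF_C = LS_D = 16; LS_C = 16−5 = 11
LF_B = LS_G = 21; LS_B = 21−9 = 12
LF_A = min(LS_E=16, LS_F=14) = 14; LS_A = 14−14 = 0
Slack_C = LS_C − ES_C = 11 − 0 = 11

11 days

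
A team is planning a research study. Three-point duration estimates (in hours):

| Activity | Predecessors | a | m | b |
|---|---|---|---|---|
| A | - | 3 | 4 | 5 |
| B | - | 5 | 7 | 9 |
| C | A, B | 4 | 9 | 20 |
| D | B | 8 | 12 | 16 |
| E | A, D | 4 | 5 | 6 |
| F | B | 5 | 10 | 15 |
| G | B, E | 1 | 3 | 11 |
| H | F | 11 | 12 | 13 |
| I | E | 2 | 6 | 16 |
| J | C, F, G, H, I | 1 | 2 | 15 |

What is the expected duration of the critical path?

te_A = (3 + 4·4 + 5)/6 = 24/6 = 4
te_B = (5 + 4·7 + 9)/6 = 42/6 = 7
te_C = (4 + 4·9 + 20)/6 = 60/6 = 10
te_D = (8 + 4·12 + 16)/6 = 72/6 = 12
te_E = (4 + 4·5 + 6)/6 = 30/6 = 5
te_F = (5 + 4·10 + 15)/6 = 60/6 = 10
te_G = (1 + 4·3 + 11)/6 = 24/6 = 4
te_H = (11 + 4·12 + 13)/6 = 72/6 = 12
te_I = (2 + 4·6 + 16)/6 = 42/6 = 7
te_J = (1 + 4·2 + 15)/6 = 24/6 = 4

Forward pass:
ES_A = 0; EF_A = 4
ES_B = 0; EF_B = 7
ES_C = max(EF_A=4, EF_B=7) = 7; EF_C = 7+10 = 17
ES_D = 7; EF_D = 7+12 = 19
ES_E = max(EF_A=4, EF_D=19) = 19; EF_E = 19+5 = 24
ES_F = 7; EF_F = 7+10 = 17
ES_G = max(EF_B=7, EF_E=24) = 24; EF_G = 24+4 = 28
ES_H = 17; EF_H = 17+12 = 29
ES_I = 24; EF_I = 24+7 = 31
ES_J = max(EF_C=17, EF_F=17, EF_G=28, EF_H=29, EF_I=31) = 31; EF_J = 31+4 = 35
Expected project duration μ = 35 hours. Critical path: B → D → E → I → J.

35 hours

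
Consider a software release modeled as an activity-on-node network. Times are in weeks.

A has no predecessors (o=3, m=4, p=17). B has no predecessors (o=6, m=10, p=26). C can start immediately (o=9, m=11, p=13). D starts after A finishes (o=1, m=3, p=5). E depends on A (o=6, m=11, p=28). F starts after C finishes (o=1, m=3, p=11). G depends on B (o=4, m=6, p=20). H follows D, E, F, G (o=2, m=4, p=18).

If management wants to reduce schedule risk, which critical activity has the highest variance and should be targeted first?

B

te_A = (3 + 4·4 + 17)/6 = 36/6 = 6; σ²_A = ((17−3)/6)² = 5.444
te_B = (6 + 4·10 + 26)/6 = 72/6 = 12; σ²_B = ((26−6)/6)² = 11.111
te_C = (9 + 4·11 + 13)/6 = 66/6 = 11; σ²_C = ((13−9)/6)² = 0.444
te_D = (1 + 4·3 + 5)/6 = 18/6 = 3; σ²_D = ((5−1)/6)² = 0.444
te_E = (6 + 4·11 + 28)/6 = 78/6 = 13; σ²_E = ((28−6)/6)² = 13.444
te_F = (1 + 4·3 + 11)/6 = 24/6 = 4; σ²_F = ((11−1)/6)² = 2.778
te_G = (4 + 4·6 + 20)/6 = 48/6 = 8; σ²_G = ((20−4)/6)² = 7.111
te_H = (2 + 4·4 + 18)/6 = 36/6 = 6; σ²_H = ((18−2)/6)² = 7.111

Forward pass:
ES_A = 0; EF_A = 6
ES_B = 0; EF_B = 12
ES_C = 0; EF_C = 11
ES_D = 6; EF_D = 6+3 = 9
ES_E = 6; EF_E = 6+13 = 19
ES_F = 11; EF_F = 11+4 = 15
ES_G = 12; EF_G = 12+8 = 20
ES_H = max(EF_D=9, EF_E=19, EF_F=15, EF_G=20) = 20; EF_H = 20+6 = 26
Expected project duration μ = 26 weeks. Critical path: B → G → H.

Variances on critical path: σ²_B=11.111, σ²_G=7.111, σ²_H=7.111.
Largest is σ²_B = 11.111.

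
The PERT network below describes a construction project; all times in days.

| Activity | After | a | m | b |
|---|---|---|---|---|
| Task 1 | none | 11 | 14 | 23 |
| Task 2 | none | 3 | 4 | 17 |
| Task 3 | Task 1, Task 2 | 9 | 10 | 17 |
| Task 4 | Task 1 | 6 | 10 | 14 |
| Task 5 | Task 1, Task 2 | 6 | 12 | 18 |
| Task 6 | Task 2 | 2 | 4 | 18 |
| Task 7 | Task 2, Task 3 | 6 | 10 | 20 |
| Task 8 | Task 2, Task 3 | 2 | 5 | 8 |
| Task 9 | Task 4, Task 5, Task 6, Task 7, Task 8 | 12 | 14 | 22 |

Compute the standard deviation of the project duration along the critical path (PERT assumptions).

3.74 days

te_Task 1 = (11 + 4·14 + 23)/6 = 90/6 = 15; σ²_Task 1 = ((23−11)/6)² = 4.000
te_Task 2 = (3 + 4·4 + 17)/6 = 36/6 = 6; σ²_Task 2 = ((17−3)/6)² = 5.444
te_Task 3 = (9 + 4·10 + 17)/6 = 66/6 = 11; σ²_Task 3 = ((17−9)/6)² = 1.778
te_Task 4 = (6 + 4·10 + 14)/6 = 60/6 = 10; σ²_Task 4 = ((14−6)/6)² = 1.778
te_Task 5 = (6 + 4·12 + 18)/6 = 72/6 = 12; σ²_Task 5 = ((18−6)/6)² = 4.000
te_Task 6 = (2 + 4·4 + 18)/6 = 36/6 = 6; σ²_Task 6 = ((18−2)/6)² = 7.111
te_Task 7 = (6 + 4·10 + 20)/6 = 66/6 = 11; σ²_Task 7 = ((20−6)/6)² = 5.444
te_Task 8 = (2 + 4·5 + 8)/6 = 30/6 = 5; σ²_Task 8 = ((8−2)/6)² = 1.000
te_Task 9 = (12 + 4·14 + 22)/6 = 90/6 = 15; σ²_Task 9 = ((22−12)/6)² = 2.778

Forward pass:
ES_Task 1 = 0; EF_Task 1 = 15
ES_Task 2 = 0; EF_Task 2 = 6
ES_Task 3 = max(EF_Task 1=15, EF_Task 2=6) = 15; EF_Task 3 = 15+11 = 26
ES_Task 4 = 15; EF_Task 4 = 15+10 = 25
ES_Task 5 = max(EF_Task 1=15, EF_Task 2=6) = 15; EF_Task 5 = 15+12 = 27
ES_Task 6 = 6; EF_Task 6 = 6+6 = 12
ES_Task 7 = max(EF_Task 2=6, EF_Task 3=26) = 26; EF_Task 7 = 26+11 = 37
ES_Task 8 = max(EF_Task 2=6, EF_Task 3=26) = 26; EF_Task 8 = 26+5 = 31
ES_Task 9 = max(EF_Task 4=25, EF_Task 5=27, EF_Task 6=12, EF_Task 7=37, EF_Task 8=31) = 37; EF_Task 9 = 37+15 = 52
Expected project duration μ = 52 days. Critical path: Task 1 → Task 3 → Task 7 → Task 9.

Variance along critical path = 4.000 + 1.778 + 5.444 + 2.778 = 14.000
σ = √14.000 = 3.742 days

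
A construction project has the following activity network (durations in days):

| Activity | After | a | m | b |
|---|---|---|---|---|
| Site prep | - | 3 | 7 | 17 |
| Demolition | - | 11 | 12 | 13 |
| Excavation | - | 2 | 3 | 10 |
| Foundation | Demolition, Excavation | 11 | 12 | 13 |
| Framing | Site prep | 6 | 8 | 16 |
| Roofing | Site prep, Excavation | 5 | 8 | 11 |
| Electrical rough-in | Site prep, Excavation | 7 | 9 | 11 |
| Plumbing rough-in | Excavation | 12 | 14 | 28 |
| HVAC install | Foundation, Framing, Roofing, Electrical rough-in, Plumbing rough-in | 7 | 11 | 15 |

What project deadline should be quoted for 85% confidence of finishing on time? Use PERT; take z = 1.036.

te_Site prep = (3 + 4·7 + 17)/6 = 48/6 = 8; σ²_Site prep = ((17−3)/6)² = 5.444
te_Demolition = (11 + 4·12 + 13)/6 = 72/6 = 12; σ²_Demolition = ((13−11)/6)² = 0.111
te_Excavation = (2 + 4·3 + 10)/6 = 24/6 = 4; σ²_Excavation = ((10−2)/6)² = 1.778
te_Foundation = (11 + 4·12 + 13)/6 = 72/6 = 12; σ²_Foundation = ((13−11)/6)² = 0.111
te_Framing = (6 + 4·8 + 16)/6 = 54/6 = 9; σ²_Framing = ((16−6)/6)² = 2.778
te_Roofing = (5 + 4·8 + 11)/6 = 48/6 = 8; σ²_Roofing = ((11−5)/6)² = 1.000
te_Electrical rough-in = (7 + 4·9 + 11)/6 = 54/6 = 9; σ²_Electrical rough-in = ((11−7)/6)² = 0.444
te_Plumbing rough-in = (12 + 4·14 + 28)/6 = 96/6 = 16; σ²_Plumbing rough-in = ((28−12)/6)² = 7.111
te_HVAC install = (7 + 4·11 + 15)/6 = 66/6 = 11; σ²_HVAC install = ((15−7)/6)² = 1.778

Forward pass:
ES_Site prep = 0; EF_Site prep = 8
ES_Demolition = 0; EF_Demolition = 12
ES_Excavation = 0; EF_Excavation = 4
ES_Foundation = max(EF_Demolition=12, EF_Excavation=4) = 12; EF_Foundation = 12+12 = 24
ES_Framing = 8; EF_Framing = 8+9 = 17
ES_Roofing = max(EF_Site prep=8, EF_Excavation=4) = 8; EF_Roofing = 8+8 = 16
ES_Electrical rough-in = max(EF_Site prep=8, EF_Excavation=4) = 8; EF_Electrical rough-in = 8+9 = 17
ES_Plumbing rough-in = 4; EF_Plumbing rough-in = 4+16 = 20
ES_HVAC install = max(EF_Foundation=24, EF_Framing=17, EF_Roofing=16, EF_Electrical rough-in=17, EF_Plumbing rough-in=20) = 24; EF_HVAC install = 24+11 = 35
Expected project duration μ = 35 days. Critical path: Demolition → Foundation → HVAC install.

Variance along critical path = 0.111 + 0.111 + 1.778 = 2.000; σ = 1.414 days.
D = μ + z·σ = 35 + 1.036·1.414 = 36.5 days

36.5 days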